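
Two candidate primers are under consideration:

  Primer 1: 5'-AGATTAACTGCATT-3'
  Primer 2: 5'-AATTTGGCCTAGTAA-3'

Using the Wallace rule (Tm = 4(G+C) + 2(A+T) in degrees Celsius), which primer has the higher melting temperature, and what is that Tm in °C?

Primer 2, 40°C

Primer 1: A+T=10, G+C=4 → Tm = 2(10)+4(4) = 36°C
Primer 2: A+T=10, G+C=5 → Tm = 2(10)+4(5) = 40°C
36°C vs 40°C → primer 2 is higher.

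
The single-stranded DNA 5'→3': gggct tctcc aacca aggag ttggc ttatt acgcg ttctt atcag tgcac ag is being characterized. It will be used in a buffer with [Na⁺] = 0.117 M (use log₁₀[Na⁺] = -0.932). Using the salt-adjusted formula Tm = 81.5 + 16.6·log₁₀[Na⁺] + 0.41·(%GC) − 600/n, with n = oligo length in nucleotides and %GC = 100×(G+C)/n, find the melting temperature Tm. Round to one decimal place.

Length n = 52. Base counts: G=13, T=15, C=13, A=11
G+C = 26, so %GC = 26/52 × 100 = 50%
Salt term: 16.6 × (-0.932) = -15.471
GC term: 0.41 × 50 = 20.5; length term: −600/52 = −11.538
Tm = 81.5 + (-15.471) + 20.5 − 11.538 = 74.991 → 75.0°C

75.0°C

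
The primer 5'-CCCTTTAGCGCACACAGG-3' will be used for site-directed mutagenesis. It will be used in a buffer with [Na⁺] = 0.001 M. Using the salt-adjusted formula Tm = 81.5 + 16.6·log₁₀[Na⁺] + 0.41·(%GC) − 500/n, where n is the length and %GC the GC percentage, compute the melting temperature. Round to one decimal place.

29.0°C

Length n = 18. Base counts: A=4, C=7, T=3, G=4
G+C = 11, so %GC = 11/18 × 100 = 61.111%
Salt term: 16.6 × (-3) = -49.8
GC term: 0.41 × 61.111 = 25.056; length term: −500/18 = −27.778
Tm = 81.5 + (-49.8) + 25.056 − 27.778 = 28.978 → 29.0°C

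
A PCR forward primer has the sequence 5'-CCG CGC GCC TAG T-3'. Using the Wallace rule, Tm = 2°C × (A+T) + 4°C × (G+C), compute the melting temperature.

46°C

Counting bases: A=1, G=4, C=6, T=2
AT pairs contribute 3, GC pairs contribute 10.
Tm = 2(3) + 4(10) = 6 + 40 = 46°C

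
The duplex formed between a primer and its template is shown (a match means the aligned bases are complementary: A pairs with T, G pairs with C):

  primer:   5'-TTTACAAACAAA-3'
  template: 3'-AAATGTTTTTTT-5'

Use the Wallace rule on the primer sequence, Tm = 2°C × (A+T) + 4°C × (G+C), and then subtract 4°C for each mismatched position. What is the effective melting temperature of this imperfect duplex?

24°C

Primer base counts: A=7, T=3, G=0, C=2 → A+T=10, G+C=2
Perfect-match Tm = 2(10) + 4(2) = 20 + 8 = 28°C
Mismatches (positions where the bases are not complementary): 1 (at position 9)
Effective Tm = 28 − 1×4 = 28 − 4 = 24°C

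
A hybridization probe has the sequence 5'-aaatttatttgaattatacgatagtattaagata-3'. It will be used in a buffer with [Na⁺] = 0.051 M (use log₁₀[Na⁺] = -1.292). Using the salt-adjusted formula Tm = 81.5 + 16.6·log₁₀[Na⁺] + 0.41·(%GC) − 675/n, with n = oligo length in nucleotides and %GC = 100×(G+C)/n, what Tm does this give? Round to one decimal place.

46.2°C

Length n = 34. C=1, A=15, T=14, G=4
G+C = 5, so %GC = 5/34 × 100 = 14.706%
Salt term: 16.6 × (-1.292) = -21.447
GC term: 0.41 × 14.706 = 6.029; length term: −675/34 = −19.853
Tm = 81.5 + (-21.447) + 6.029 − 19.853 = 46.229 → 46.2°C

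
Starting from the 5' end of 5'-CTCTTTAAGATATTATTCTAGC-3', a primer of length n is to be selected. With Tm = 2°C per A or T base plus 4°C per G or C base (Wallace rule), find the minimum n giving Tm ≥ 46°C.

n = 19

First 18 bases: CTCTTTAAGATATTATTC → Tm = 44°C (< 46°C)
First 19 bases: CTCTTTAAGATATTATTCT → Tm = 46°C (≥ 46°C)
Since every base adds ≥2°C, Tm only increases with n, so the threshold is first crossed at n = 19.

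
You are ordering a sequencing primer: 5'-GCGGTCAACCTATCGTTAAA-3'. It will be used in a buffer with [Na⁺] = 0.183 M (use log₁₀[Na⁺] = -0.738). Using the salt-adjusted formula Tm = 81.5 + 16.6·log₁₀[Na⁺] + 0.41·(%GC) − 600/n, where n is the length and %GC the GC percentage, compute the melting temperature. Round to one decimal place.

Length n = 20. A=6, T=5, C=5, G=4
G+C = 9, so %GC = 9/20 × 100 = 45%
Salt term: 16.6 × (-0.738) = -12.251
GC term: 0.41 × 45 = 18.45; length term: −600/20 = −30
Tm = 81.5 + (-12.251) + 18.45 − 30 = 57.699 → 57.7°C

57.7°C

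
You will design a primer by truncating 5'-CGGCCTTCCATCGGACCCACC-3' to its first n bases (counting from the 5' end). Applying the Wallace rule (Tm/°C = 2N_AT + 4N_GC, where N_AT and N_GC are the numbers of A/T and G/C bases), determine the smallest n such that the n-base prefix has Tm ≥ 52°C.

First 15 bases: CGGCCTTCCATCGGA → Tm = 50°C (< 52°C)
First 16 bases: CGGCCTTCCATCGGAC → Tm = 54°C (≥ 52°C)
Each additional base adds 2°C (A/T) or 4°C (G/C), so Tm is non-decreasing in n; n = 16 is the first length to reach 52°C.

n = 16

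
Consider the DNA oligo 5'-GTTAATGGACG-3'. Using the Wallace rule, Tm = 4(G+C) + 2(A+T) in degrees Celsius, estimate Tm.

Scanning the sequence gives T=3, C=1, A=3, G=4.
AT pairs contribute 6, GC pairs contribute 5.
Tm = 4·5 + 2·6 = 20 + 12 = 32°C

32°C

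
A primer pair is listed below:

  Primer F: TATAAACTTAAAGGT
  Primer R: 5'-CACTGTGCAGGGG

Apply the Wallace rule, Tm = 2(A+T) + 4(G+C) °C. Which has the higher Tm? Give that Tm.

Primer R, 44°C

Primer F: A+T=12, G+C=3 → Tm = 2(12)+4(3) = 36°C
Primer R: A+T=4, G+C=9 → Tm = 2(4)+4(9) = 44°C
36°C vs 44°C → primer R is higher.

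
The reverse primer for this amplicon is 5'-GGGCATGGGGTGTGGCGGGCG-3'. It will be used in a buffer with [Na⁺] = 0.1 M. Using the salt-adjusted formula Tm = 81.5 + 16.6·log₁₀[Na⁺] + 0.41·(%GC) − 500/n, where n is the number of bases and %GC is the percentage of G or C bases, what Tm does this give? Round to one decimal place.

74.3°C

Length n = 21. A=1, T=3, G=14, C=3
G+C = 17, so %GC = 17/21 × 100 = 80.952%
Salt term: 16.6 × (-1) = -16.6
GC term: 0.41 × 80.952 = 33.19; length term: −500/21 = −23.81
Tm = 81.5 + (-16.6) + 33.19 − 23.81 = 74.28 → 74.3°C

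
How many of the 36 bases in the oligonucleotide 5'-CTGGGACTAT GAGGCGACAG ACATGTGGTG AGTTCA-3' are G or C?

G=13, C=6, T=8, A=9
Total G or C: 13 + 6 = 19

19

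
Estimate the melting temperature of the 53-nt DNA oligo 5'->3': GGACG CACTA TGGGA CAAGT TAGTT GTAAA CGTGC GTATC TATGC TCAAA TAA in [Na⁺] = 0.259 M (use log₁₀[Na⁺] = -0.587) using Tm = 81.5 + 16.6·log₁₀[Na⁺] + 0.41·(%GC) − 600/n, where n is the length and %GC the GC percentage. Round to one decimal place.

77.5°C

Length n = 53. C=9, A=17, G=13, T=14
G+C = 22, so %GC = 22/53 × 100 = 41.509%
Salt term: 16.6 × (-0.587) = -9.744
GC term: 0.41 × 41.509 = 17.019; length term: −600/53 = −11.321
Tm = 81.5 + (-9.744) + 17.019 − 11.321 = 77.454 → 77.5°C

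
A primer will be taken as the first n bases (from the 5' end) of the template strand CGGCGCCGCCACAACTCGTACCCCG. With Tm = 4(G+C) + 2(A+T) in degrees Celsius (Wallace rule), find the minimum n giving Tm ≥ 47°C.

n = 13

First 12 bases: CGGCGCCGCCAC → Tm = 46°C (< 47°C)
First 13 bases: CGGCGCCGCCACA → Tm = 48°C (≥ 47°C)
Since every base adds ≥2°C, Tm only increases with n, so the threshold is first crossed at n = 13.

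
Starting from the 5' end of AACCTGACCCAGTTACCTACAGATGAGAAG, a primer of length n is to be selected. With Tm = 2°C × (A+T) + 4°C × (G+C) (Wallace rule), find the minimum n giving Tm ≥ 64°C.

n = 22

First 21 bases: AACCTGACCCAGTTACCTACA → Tm = 62°C (< 64°C)
First 22 bases: AACCTGACCCAGTTACCTACAG → Tm = 66°C (≥ 64°C)
Since every base adds ≥2°C, Tm only increases with n, so the threshold is first crossed at n = 22.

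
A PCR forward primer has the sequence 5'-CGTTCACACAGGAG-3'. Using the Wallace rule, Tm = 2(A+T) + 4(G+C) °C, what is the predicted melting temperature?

Counting bases: C=4, G=4, T=2, A=4
A+T = 6, G+C = 8
Tm = 2(6) + 4(8) = 12 + 32 = 44°C

44°C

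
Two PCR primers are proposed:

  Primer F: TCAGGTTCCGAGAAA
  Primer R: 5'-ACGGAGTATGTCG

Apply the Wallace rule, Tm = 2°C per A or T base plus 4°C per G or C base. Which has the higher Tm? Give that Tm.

Primer F, 44°C

Primer F: A+T=8, G+C=7 → Tm = 2(8)+4(7) = 44°C
Primer R: A+T=6, G+C=7 → Tm = 2(6)+4(7) = 40°C
44°C vs 40°C → primer F is higher.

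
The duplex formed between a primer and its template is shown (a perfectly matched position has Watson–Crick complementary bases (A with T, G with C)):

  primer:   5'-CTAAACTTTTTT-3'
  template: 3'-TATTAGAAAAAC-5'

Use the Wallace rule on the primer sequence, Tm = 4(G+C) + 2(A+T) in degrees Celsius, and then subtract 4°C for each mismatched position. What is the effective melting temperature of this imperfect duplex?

16°C

Primer base counts: A=3, T=7, G=0, C=2 → A+T=10, G+C=2
Perfect-match Tm = 2(10) + 4(2) = 20 + 8 = 28°C
Mismatches (positions where the bases are not complementary): 3 (at positions 1, 5, 12)
Effective Tm = 28 − 3×4 = 28 − 12 = 16°C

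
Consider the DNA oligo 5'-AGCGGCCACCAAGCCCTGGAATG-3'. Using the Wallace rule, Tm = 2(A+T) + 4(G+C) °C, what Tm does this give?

Counting bases: C=8, A=6, T=2, G=7
So N_AT = 8 and N_GC = 15.
Tm = 4·15 + 2·8 = 60 + 16 = 76°C

76°C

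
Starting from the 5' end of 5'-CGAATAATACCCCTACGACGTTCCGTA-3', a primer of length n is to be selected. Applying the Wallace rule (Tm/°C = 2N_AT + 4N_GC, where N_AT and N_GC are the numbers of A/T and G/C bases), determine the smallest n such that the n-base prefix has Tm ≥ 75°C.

n = 25

First 24 bases: CGAATAATACCCCTACGACGTTCC → Tm = 72°C (< 75°C)
First 25 bases: CGAATAATACCCCTACGACGTTCCG → Tm = 76°C (≥ 75°C)
Each additional base adds 2°C (A/T) or 4°C (G/C), so Tm is non-decreasing in n; n = 25 is the first length to reach 75°C.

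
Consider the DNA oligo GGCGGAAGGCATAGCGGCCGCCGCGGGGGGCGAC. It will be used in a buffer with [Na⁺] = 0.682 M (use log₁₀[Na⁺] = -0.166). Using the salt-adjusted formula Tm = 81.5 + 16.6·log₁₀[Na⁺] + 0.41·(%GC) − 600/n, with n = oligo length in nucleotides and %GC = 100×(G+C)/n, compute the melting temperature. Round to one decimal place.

Length n = 34. C=10, A=5, G=18, T=1
G+C = 28, so %GC = 28/34 × 100 = 82.353%
Salt term: 16.6 × (-0.166) = -2.756
GC term: 0.41 × 82.353 = 33.765; length term: −600/34 = −17.647
Tm = 81.5 + (-2.756) + 33.765 − 17.647 = 94.862 → 94.9°C

94.9°C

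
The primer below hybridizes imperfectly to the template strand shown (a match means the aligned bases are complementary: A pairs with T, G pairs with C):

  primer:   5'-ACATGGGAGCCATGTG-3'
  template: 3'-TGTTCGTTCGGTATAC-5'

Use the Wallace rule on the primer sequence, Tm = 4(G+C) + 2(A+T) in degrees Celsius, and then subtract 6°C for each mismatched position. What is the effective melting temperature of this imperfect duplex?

Primer base counts: A=4, T=3, G=6, C=3 → A+T=7, G+C=9
Perfect-match Tm = 2(7) + 4(9) = 14 + 36 = 50°C
Mismatches (positions where the bases are not complementary): 4 (at positions 4, 6, 7, 14)
Effective Tm = 50 − 4×6 = 50 − 24 = 26°C

26°C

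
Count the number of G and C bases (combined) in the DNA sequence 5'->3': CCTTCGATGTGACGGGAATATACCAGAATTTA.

13

Scanning the sequence gives T=9, A=10, G=7, C=6.
G+C = 7 + 6 = 13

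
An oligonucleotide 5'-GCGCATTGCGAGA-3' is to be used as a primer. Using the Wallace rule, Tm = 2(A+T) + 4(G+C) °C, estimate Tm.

42°C

Scanning the sequence gives C=3, A=3, G=5, T=2.
AT pairs contribute 5, GC pairs contribute 8.
Tm = 2(5) + 4(8) = 10 + 32 = 42°C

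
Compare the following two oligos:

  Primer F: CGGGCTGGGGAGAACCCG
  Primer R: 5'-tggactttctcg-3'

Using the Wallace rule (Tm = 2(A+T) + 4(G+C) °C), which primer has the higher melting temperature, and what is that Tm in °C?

Primer F, 64°C

Primer F: A+T=4, G+C=14 → Tm = 2(4)+4(14) = 64°C
Primer R: A+T=6, G+C=6 → Tm = 2(6)+4(6) = 36°C
64°C vs 36°C → primer F is higher.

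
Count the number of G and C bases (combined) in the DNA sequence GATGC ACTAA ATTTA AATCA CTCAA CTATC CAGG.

12

A=13, G=4, C=8, T=9
Total G or C: 4 + 8 = 12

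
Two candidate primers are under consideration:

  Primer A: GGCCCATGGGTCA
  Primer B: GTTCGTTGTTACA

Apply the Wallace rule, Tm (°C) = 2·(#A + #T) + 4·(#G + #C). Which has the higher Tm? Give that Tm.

Primer A, 44°C

Primer A: A+T=4, G+C=9 → Tm = 2(4)+4(9) = 44°C
Primer B: A+T=8, G+C=5 → Tm = 2(8)+4(5) = 36°C
44°C vs 36°C → primer A is higher.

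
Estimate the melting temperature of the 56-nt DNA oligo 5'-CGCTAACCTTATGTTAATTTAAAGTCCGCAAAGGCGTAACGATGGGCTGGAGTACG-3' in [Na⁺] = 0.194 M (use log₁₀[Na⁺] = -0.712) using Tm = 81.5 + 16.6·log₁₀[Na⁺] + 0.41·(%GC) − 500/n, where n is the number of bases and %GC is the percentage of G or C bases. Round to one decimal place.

Length n = 56. Base counts: T=14, G=15, A=16, C=11
G+C = 26, so %GC = 26/56 × 100 = 46.429%
Salt term: 16.6 × (-0.712) = -11.819
GC term: 0.41 × 46.429 = 19.036; length term: −500/56 = −8.929
Tm = 81.5 + (-11.819) + 19.036 − 8.929 = 79.788 → 79.8°C

79.8°C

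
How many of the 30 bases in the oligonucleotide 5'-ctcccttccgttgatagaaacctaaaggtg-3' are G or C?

14

Counting bases: A=8, C=8, T=8, G=6
G+C = 6 + 8 = 14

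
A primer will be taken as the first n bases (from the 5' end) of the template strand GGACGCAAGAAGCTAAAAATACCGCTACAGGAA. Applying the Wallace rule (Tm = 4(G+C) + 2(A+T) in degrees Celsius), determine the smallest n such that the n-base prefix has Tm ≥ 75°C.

n = 26

First 25 bases: GGACGCAAGAAGCTAAAAATACCGC → Tm = 74°C (< 75°C)
First 26 bases: GGACGCAAGAAGCTAAAAATACCGCT → Tm = 76°C (≥ 75°C)
Each additional base adds 2°C (A/T) or 4°C (G/C), so Tm is non-decreasing in n; n = 26 is the first length to reach 75°C.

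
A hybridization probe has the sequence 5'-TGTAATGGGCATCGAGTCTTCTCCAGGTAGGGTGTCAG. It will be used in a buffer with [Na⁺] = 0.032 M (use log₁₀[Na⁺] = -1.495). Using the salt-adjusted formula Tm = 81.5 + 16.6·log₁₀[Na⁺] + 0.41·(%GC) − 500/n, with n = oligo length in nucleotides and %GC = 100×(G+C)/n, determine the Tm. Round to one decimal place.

Length n = 38. T=11, C=7, G=13, A=7
G+C = 20, so %GC = 20/38 × 100 = 52.632%
Salt term: 16.6 × (-1.495) = -24.817
GC term: 0.41 × 52.632 = 21.579; length term: −500/38 = −13.158
Tm = 81.5 + (-24.817) + 21.579 − 13.158 = 65.104 → 65.1°C

65.1°C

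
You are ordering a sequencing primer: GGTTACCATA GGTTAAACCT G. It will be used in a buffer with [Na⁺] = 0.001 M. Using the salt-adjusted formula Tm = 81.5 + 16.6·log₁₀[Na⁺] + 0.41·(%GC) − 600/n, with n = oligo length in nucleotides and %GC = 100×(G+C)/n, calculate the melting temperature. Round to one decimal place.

20.7°C

Length n = 21. Counting bases: G=5, A=6, C=4, T=6
G+C = 9, so %GC = 9/21 × 100 = 42.857%
Salt term: 16.6 × (-3) = -49.8
GC term: 0.41 × 42.857 = 17.571; length term: −600/21 = −28.571
Tm = 81.5 + (-49.8) + 17.571 − 28.571 = 20.7 → 20.7°C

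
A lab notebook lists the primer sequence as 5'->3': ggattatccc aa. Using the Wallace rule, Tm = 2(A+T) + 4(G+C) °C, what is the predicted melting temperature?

34°C

Counting bases: A=4, T=3, G=2, C=3
So N_AT = 7 and N_GC = 5.
Tm = 2×7 + 4×5 = 34°C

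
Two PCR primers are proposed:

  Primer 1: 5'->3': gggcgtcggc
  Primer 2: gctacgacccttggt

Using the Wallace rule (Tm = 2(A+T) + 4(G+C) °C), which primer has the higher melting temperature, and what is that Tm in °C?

Primer 2, 48°C

Primer 1: A+T=1, G+C=9 → Tm = 2(1)+4(9) = 38°C
Primer 2: A+T=6, G+C=9 → Tm = 2(6)+4(9) = 48°C
38°C vs 48°C → primer 2 is higher.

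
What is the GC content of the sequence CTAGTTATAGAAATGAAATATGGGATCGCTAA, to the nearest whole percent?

Counting bases: T=9, A=13, C=3, G=7
G+C = 7 + 3 = 10 out of 32 bases
%GC = 10/32 × 100 = 31.25% ≈ 31%

31%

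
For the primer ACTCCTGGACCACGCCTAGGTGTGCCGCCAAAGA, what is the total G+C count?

21

Counting bases: C=12, G=9, A=8, T=5
Total G or C: 9 + 12 = 21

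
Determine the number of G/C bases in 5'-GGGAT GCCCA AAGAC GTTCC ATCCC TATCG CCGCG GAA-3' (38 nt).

Base counts: A=9, G=10, C=13, T=6
Total G or C: 10 + 13 = 23

23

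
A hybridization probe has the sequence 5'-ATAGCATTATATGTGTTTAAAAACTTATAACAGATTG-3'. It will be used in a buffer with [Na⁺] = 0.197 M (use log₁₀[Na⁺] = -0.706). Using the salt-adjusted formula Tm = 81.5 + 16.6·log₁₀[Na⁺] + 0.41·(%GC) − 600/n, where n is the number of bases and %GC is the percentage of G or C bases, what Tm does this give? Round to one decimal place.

62.4°C

Length n = 37. C=3, G=5, T=14, A=15
G+C = 8, so %GC = 8/37 × 100 = 21.622%
Salt term: 16.6 × (-0.706) = -11.72
GC term: 0.41 × 21.622 = 8.865; length term: −600/37 = −16.216
Tm = 81.5 + (-11.72) + 8.865 − 16.216 = 62.429 → 62.4°C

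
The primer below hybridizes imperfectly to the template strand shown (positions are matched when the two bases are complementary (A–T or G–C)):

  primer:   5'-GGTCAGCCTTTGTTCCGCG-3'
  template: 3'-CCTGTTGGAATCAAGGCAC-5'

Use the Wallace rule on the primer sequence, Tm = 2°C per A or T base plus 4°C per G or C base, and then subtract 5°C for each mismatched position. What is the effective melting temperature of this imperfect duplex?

Primer base counts: A=1, T=6, G=6, C=6 → A+T=7, G+C=12
Perfect-match Tm = 2(7) + 4(12) = 14 + 48 = 62°C
Mismatches (positions where the bases are not complementary): 4 (at positions 3, 6, 11, 18)
Effective Tm = 62 − 4×5 = 62 − 20 = 42°C

42°C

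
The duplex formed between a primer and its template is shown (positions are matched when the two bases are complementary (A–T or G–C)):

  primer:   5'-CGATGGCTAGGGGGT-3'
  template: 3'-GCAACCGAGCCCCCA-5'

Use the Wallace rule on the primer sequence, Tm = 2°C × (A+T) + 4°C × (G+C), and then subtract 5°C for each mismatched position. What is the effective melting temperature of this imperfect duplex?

Primer base counts: A=2, T=3, G=8, C=2 → A+T=5, G+C=10
Perfect-match Tm = 2(5) + 4(10) = 10 + 40 = 50°C
Mismatches (positions where the bases are not complementary): 2 (at positions 3, 9)
Effective Tm = 50 − 2×5 = 50 − 10 = 40°C

40°C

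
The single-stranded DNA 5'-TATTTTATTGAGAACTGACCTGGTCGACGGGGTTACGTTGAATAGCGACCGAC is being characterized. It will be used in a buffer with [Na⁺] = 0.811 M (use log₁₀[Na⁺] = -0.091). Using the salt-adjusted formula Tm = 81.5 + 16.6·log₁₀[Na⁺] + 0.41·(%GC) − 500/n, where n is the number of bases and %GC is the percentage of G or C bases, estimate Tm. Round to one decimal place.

89.9°C

Length n = 53. Base counts: G=15, T=15, A=13, C=10
G+C = 25, so %GC = 25/53 × 100 = 47.17%
Salt term: 16.6 × (-0.091) = -1.511
GC term: 0.41 × 47.17 = 19.34; length term: −500/53 = −9.434
Tm = 81.5 + (-1.511) + 19.34 − 9.434 = 89.895 → 89.9°C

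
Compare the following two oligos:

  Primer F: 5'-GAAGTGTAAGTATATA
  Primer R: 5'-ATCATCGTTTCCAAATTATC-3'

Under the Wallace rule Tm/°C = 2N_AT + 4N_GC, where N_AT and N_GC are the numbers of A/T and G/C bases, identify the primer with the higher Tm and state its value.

Primer R, 52°C

Primer F: A+T=12, G+C=4 → Tm = 2(12)+4(4) = 40°C
Primer R: A+T=14, G+C=6 → Tm = 2(14)+4(6) = 52°C
40°C vs 52°C → primer R is higher.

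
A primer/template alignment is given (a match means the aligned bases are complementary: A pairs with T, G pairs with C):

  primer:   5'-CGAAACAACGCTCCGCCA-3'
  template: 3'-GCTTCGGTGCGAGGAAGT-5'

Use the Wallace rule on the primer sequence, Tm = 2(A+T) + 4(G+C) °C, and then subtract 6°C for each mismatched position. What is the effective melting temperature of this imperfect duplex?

Primer base counts: A=6, T=1, G=3, C=8 → A+T=7, G+C=11
Perfect-match Tm = 2(7) + 4(11) = 14 + 44 = 58°C
Mismatches (positions where the bases are not complementary): 4 (at positions 5, 7, 15, 16)
Effective Tm = 58 − 4×6 = 58 − 24 = 34°C

34°C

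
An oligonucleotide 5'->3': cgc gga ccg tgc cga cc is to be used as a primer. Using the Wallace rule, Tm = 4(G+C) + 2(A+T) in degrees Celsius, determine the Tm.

62°C

Scanning the sequence gives A=2, T=1, C=8, G=6.
AT pairs contribute 3, GC pairs contribute 14.
Tm = 2(3) + 4(14) = 6 + 56 = 62°C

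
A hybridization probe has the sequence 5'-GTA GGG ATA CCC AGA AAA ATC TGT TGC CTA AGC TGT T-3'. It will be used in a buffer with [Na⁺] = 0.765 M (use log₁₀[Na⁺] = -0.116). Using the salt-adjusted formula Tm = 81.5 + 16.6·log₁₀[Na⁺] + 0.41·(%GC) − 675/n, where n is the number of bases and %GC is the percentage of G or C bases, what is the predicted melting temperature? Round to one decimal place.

Length n = 37. Scanning the sequence gives A=11, T=10, C=7, G=9.
G+C = 16, so %GC = 16/37 × 100 = 43.243%
Salt term: 16.6 × (-0.116) = -1.926
GC term: 0.41 × 43.243 = 17.73; length term: −675/37 = −18.243
Tm = 81.5 + (-1.926) + 17.73 − 18.243 = 79.061 → 79.1°C

79.1°C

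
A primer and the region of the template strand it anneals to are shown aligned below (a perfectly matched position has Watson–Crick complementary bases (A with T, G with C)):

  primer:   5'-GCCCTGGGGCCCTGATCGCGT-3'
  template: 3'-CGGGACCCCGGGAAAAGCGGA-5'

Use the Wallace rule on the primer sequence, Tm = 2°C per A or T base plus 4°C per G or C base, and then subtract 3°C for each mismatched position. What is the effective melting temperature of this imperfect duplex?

Primer base counts: A=1, T=4, G=8, C=8 → A+T=5, G+C=16
Perfect-match Tm = 2(5) + 4(16) = 10 + 64 = 74°C
Mismatches (positions where the bases are not complementary): 3 (at positions 14, 15, 20)
Effective Tm = 74 − 3×3 = 74 − 9 = 65°C

65°C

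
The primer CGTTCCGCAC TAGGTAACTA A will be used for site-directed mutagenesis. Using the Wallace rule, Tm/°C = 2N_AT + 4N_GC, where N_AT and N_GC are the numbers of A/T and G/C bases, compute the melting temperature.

62°C

T=5, C=6, G=4, A=6
AT pairs contribute 11, GC pairs contribute 10.
Tm = 2×11 + 4×10 = 62°C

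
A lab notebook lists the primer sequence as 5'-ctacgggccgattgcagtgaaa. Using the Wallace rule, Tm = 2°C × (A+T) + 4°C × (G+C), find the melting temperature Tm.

68°C

Base counts: A=6, T=4, G=7, C=5
AT pairs contribute 10, GC pairs contribute 12.
Tm = 2×10 + 4×12 = 68°C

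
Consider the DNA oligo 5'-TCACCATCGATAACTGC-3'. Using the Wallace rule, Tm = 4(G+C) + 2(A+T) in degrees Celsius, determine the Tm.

50°C

Counting bases: T=4, C=6, G=2, A=5
A+T = 9, G+C = 8
Tm = 2(9) + 4(8) = 18 + 32 = 50°C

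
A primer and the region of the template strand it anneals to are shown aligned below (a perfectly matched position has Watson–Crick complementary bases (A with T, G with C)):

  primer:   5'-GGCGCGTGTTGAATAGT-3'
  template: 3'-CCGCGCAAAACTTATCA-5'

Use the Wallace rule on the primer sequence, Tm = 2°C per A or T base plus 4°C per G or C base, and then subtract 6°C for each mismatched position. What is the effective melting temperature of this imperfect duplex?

46°C

Primer base counts: A=3, T=5, G=7, C=2 → A+T=8, G+C=9
Perfect-match Tm = 2(8) + 4(9) = 16 + 36 = 52°C
Mismatches (positions where the bases are not complementary): 1 (at position 8)
Effective Tm = 52 − 1×6 = 52 − 6 = 46°C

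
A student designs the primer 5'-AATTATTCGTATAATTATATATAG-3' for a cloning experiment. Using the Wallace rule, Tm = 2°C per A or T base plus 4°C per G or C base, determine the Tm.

54°C

A=10, T=11, C=1, G=2
AT pairs contribute 21, GC pairs contribute 3.
Tm = 2(21) + 4(3) = 42 + 12 = 54°C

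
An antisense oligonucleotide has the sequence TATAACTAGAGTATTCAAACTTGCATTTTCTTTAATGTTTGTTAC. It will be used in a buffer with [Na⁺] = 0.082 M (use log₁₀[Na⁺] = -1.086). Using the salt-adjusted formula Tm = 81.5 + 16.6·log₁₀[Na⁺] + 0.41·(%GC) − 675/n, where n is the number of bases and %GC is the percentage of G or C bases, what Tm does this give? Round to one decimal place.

58.5°C

Length n = 45. Base counts: A=13, G=5, C=6, T=21
G+C = 11, so %GC = 11/45 × 100 = 24.444%
Salt term: 16.6 × (-1.086) = -18.028
GC term: 0.41 × 24.444 = 10.022; length term: −675/45 = −15
Tm = 81.5 + (-18.028) + 10.022 − 15 = 58.494 → 58.5°C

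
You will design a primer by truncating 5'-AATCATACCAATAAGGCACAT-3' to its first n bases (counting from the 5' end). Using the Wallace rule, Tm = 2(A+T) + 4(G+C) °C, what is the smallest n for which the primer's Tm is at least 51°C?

First 18 bases: AATCATACCAATAAGGCA → Tm = 48°C (< 51°C)
First 19 bases: AATCATACCAATAAGGCAC → Tm = 52°C (≥ 51°C)
Since every base adds ≥2°C, Tm only increases with n, so the threshold is first crossed at n = 19.

n = 19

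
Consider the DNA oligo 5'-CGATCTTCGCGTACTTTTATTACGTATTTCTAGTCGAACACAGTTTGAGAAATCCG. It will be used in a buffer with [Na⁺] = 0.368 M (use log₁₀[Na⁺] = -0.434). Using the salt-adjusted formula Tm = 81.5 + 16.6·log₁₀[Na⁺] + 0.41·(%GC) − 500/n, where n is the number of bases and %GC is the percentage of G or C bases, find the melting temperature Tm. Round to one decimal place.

81.5°C

Length n = 56. Scanning the sequence gives C=12, T=20, G=10, A=14.
G+C = 22, so %GC = 22/56 × 100 = 39.286%
Salt term: 16.6 × (-0.434) = -7.204
GC term: 0.41 × 39.286 = 16.107; length term: −500/56 = −8.929
Tm = 81.5 + (-7.204) + 16.107 − 8.929 = 81.474 → 81.5°C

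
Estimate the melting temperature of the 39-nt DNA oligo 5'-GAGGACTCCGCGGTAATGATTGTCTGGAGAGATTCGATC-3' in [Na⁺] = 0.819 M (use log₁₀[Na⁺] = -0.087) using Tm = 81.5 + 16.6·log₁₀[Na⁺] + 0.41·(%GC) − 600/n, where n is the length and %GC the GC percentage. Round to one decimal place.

85.7°C

Length n = 39. Counting bases: A=9, T=10, C=7, G=13
G+C = 20, so %GC = 20/39 × 100 = 51.282%
Salt term: 16.6 × (-0.087) = -1.444
GC term: 0.41 × 51.282 = 21.026; length term: −600/39 = −15.385
Tm = 81.5 + (-1.444) + 21.026 − 15.385 = 85.697 → 85.7°C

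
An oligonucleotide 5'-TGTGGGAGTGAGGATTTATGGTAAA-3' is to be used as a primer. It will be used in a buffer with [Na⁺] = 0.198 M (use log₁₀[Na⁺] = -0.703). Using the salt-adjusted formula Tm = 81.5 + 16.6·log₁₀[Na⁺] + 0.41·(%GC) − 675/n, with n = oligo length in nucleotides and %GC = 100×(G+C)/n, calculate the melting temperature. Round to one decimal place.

Length n = 25. Base counts: T=8, C=0, G=10, A=7
G+C = 10, so %GC = 10/25 × 100 = 40%
Salt term: 16.6 × (-0.703) = -11.67
GC term: 0.41 × 40 = 16.4; length term: −675/25 = −27
Tm = 81.5 + (-11.67) + 16.4 − 27 = 59.23 → 59.2°C

59.2°C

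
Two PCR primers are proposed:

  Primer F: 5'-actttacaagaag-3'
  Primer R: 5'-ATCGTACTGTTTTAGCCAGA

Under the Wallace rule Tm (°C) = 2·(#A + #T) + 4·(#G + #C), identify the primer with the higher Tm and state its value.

Primer F: A+T=9, G+C=4 → Tm = 2(9)+4(4) = 34°C
Primer R: A+T=12, G+C=8 → Tm = 2(12)+4(8) = 56°C
34°C vs 56°C → primer R is higher.

Primer R, 56°C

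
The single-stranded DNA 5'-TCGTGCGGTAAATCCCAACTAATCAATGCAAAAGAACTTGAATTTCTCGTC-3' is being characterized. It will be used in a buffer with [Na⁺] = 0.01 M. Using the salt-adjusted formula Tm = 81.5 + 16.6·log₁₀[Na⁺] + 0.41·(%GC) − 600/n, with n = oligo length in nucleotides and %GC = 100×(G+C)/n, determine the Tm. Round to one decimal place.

Length n = 51. Base counts: C=12, G=8, A=17, T=14
G+C = 20, so %GC = 20/51 × 100 = 39.216%
Salt term: 16.6 × (-2) = -33.2
GC term: 0.41 × 39.216 = 16.079; length term: −600/51 = −11.765
Tm = 81.5 + (-33.2) + 16.079 − 11.765 = 52.614 → 52.6°C

52.6°C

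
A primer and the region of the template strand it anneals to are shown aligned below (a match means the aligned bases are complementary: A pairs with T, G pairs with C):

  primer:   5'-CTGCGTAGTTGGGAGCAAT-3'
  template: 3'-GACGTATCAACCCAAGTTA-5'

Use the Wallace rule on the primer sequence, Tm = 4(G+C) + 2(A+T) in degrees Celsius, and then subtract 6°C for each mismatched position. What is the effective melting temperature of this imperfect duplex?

40°C

Primer base counts: A=4, T=5, G=7, C=3 → A+T=9, G+C=10
Perfect-match Tm = 2(9) + 4(10) = 18 + 40 = 58°C
Mismatches (positions where the bases are not complementary): 3 (at positions 5, 14, 15)
Effective Tm = 58 − 3×6 = 58 − 18 = 40°C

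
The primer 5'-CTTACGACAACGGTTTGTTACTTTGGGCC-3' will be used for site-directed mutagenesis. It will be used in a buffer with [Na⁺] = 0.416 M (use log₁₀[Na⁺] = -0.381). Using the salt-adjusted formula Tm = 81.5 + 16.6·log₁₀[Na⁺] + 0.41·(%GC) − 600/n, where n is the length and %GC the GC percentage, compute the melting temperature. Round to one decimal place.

74.3°C

Length n = 29. Base counts: T=10, A=5, C=7, G=7
G+C = 14, so %GC = 14/29 × 100 = 48.276%
Salt term: 16.6 × (-0.381) = -6.325
GC term: 0.41 × 48.276 = 19.793; length term: −600/29 = −20.69
Tm = 81.5 + (-6.325) + 19.793 − 20.69 = 74.278 → 74.3°C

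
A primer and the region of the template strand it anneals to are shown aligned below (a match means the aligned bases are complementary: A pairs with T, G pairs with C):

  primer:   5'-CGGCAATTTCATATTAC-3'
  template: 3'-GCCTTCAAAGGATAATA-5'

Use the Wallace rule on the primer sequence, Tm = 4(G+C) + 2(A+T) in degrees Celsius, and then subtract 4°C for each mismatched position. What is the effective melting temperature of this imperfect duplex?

30°C

Primer base counts: A=5, T=6, G=2, C=4 → A+T=11, G+C=6
Perfect-match Tm = 2(11) + 4(6) = 22 + 24 = 46°C
Mismatches (positions where the bases are not complementary): 4 (at positions 4, 6, 11, 17)
Effective Tm = 46 − 4×4 = 46 − 16 = 30°C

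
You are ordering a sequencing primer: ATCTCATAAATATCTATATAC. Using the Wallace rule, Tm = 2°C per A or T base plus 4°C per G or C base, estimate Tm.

50°C

Base counts: G=0, C=4, A=9, T=8
So N_AT = 17 and N_GC = 4.
Tm = 2×17 + 4×4 = 50°C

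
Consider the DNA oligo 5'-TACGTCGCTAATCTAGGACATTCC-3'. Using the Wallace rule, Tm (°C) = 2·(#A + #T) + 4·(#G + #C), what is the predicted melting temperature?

70°C

Base counts: A=6, C=7, G=4, T=7
So N_AT = 13 and N_GC = 11.
Tm = 4·11 + 2·13 = 44 + 26 = 70°C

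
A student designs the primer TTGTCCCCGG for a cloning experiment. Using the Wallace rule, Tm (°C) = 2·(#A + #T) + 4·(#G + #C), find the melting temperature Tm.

34°C

Counting bases: A=0, G=3, T=3, C=4
AT pairs contribute 3, GC pairs contribute 7.
Tm = 2(3) + 4(7) = 6 + 28 = 34°C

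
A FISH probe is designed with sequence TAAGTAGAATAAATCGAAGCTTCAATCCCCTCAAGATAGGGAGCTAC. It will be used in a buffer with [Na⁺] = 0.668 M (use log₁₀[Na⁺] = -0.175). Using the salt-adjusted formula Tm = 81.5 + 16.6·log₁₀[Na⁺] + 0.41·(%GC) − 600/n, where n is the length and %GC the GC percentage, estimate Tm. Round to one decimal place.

82.4°C

Length n = 47. T=10, C=10, G=9, A=18
G+C = 19, so %GC = 19/47 × 100 = 40.426%
Salt term: 16.6 × (-0.175) = -2.905
GC term: 0.41 × 40.426 = 16.575; length term: −600/47 = −12.766
Tm = 81.5 + (-2.905) + 16.575 − 12.766 = 82.404 → 82.4°C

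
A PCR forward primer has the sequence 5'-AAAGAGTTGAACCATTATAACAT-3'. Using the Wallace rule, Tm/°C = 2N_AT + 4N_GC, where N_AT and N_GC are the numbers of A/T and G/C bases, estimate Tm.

58°C

Counting bases: C=3, G=3, A=11, T=6
AT pairs contribute 17, GC pairs contribute 6.
Tm = 2(17) + 4(6) = 34 + 24 = 58°C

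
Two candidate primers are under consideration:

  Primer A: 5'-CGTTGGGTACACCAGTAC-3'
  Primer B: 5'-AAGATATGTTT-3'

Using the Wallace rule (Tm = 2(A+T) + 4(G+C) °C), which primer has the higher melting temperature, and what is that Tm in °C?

Primer A, 56°C

Primer A: A+T=8, G+C=10 → Tm = 2(8)+4(10) = 56°C
Primer B: A+T=9, G+C=2 → Tm = 2(9)+4(2) = 26°C
56°C vs 26°C → primer A is higher.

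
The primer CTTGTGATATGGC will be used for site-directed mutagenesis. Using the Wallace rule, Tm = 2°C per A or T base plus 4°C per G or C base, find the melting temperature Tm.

Counting bases: G=4, A=2, T=5, C=2
A+T = 7, G+C = 6
Tm = 4·6 + 2·7 = 24 + 14 = 38°C

38°C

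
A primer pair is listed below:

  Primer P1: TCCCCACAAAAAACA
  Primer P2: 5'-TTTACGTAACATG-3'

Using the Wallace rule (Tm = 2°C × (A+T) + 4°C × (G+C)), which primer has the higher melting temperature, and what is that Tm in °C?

Primer P1, 42°C

Primer P1: A+T=9, G+C=6 → Tm = 2(9)+4(6) = 42°C
Primer P2: A+T=9, G+C=4 → Tm = 2(9)+4(4) = 34°C
42°C vs 34°C → primer P1 is higher.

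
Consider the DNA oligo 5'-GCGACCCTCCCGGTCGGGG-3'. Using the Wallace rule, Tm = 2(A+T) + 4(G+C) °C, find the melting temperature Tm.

70°C

Scanning the sequence gives G=8, C=8, T=2, A=1.
A+T = 3, G+C = 16
Tm = 2(3) + 4(16) = 6 + 64 = 70°C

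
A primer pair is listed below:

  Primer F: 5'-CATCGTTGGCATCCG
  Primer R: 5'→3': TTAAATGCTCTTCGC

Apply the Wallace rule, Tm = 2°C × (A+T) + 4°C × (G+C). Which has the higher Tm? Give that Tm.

Primer F: A+T=6, G+C=9 → Tm = 2(6)+4(9) = 48°C
Primer R: A+T=9, G+C=6 → Tm = 2(9)+4(6) = 42°C
48°C vs 42°C → primer F is higher.

Primer F, 48°C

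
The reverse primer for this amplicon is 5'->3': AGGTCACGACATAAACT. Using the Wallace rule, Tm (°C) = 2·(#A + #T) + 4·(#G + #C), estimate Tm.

Counting bases: C=4, A=7, G=3, T=3
A+T = 10, G+C = 7
Tm = 2(10) + 4(7) = 20 + 28 = 48°C

48°C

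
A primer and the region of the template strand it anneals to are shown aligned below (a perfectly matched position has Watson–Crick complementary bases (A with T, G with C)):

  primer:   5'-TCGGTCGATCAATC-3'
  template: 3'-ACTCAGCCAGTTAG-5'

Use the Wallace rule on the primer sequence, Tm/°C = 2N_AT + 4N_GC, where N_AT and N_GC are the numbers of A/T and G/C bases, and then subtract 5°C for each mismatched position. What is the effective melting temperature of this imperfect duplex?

27°C

Primer base counts: A=3, T=4, G=3, C=4 → A+T=7, G+C=7
Perfect-match Tm = 2(7) + 4(7) = 14 + 28 = 42°C
Mismatches (positions where the bases are not complementary): 3 (at positions 2, 3, 8)
Effective Tm = 42 − 3×5 = 42 − 15 = 27°C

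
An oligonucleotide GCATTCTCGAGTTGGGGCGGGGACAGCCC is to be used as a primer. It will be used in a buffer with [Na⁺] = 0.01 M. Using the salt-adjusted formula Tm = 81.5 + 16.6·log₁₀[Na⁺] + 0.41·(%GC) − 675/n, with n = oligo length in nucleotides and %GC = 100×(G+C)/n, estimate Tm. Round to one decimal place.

53.3°C

Length n = 29. Counting bases: G=12, C=8, A=4, T=5
G+C = 20, so %GC = 20/29 × 100 = 68.966%
Salt term: 16.6 × (-2) = -33.2
GC term: 0.41 × 68.966 = 28.276; length term: −675/29 = −23.276
Tm = 81.5 + (-33.2) + 28.276 − 23.276 = 53.3 → 53.3°C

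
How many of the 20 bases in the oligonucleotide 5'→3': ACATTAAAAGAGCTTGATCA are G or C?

6

Scanning the sequence gives C=3, A=9, G=3, T=5.
G+C = 3 + 3 = 6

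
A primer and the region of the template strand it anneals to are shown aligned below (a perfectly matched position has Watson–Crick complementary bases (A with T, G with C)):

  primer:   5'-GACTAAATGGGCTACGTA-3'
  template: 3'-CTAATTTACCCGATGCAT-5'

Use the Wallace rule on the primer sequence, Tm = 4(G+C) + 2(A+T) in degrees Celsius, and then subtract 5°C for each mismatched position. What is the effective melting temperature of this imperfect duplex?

Primer base counts: A=6, T=4, G=5, C=3 → A+T=10, G+C=8
Perfect-match Tm = 2(10) + 4(8) = 20 + 32 = 52°C
Mismatches (positions where the bases are not complementary): 1 (at position 3)
Effective Tm = 52 − 1×5 = 52 − 5 = 47°C

47°C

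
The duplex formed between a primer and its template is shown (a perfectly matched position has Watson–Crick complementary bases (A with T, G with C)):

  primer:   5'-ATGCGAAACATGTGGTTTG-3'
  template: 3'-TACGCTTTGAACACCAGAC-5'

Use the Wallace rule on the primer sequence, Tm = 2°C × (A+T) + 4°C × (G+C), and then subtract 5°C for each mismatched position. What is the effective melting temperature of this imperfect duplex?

Primer base counts: A=5, T=6, G=6, C=2 → A+T=11, G+C=8
Perfect-match Tm = 2(11) + 4(8) = 22 + 32 = 54°C
Mismatches (positions where the bases are not complementary): 2 (at positions 10, 17)
Effective Tm = 54 − 2×5 = 54 − 10 = 44°C

44°C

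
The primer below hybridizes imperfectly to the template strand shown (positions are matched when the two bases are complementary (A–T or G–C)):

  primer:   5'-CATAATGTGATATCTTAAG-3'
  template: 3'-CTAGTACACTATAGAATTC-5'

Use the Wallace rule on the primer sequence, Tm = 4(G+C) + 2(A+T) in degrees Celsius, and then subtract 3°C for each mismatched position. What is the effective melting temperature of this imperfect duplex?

42°C

Primer base counts: A=7, T=7, G=3, C=2 → A+T=14, G+C=5
Perfect-match Tm = 2(14) + 4(5) = 28 + 20 = 48°C
Mismatches (positions where the bases are not complementary): 2 (at positions 1, 4)
Effective Tm = 48 − 2×3 = 48 − 6 = 42°C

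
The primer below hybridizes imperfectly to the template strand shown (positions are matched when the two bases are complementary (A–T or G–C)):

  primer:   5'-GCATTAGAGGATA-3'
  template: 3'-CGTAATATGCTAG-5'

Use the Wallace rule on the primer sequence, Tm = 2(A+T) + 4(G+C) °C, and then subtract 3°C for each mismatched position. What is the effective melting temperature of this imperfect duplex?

27°C

Primer base counts: A=5, T=3, G=4, C=1 → A+T=8, G+C=5
Perfect-match Tm = 2(8) + 4(5) = 16 + 20 = 36°C
Mismatches (positions where the bases are not complementary): 3 (at positions 7, 9, 13)
Effective Tm = 36 − 3×3 = 36 − 9 = 27°C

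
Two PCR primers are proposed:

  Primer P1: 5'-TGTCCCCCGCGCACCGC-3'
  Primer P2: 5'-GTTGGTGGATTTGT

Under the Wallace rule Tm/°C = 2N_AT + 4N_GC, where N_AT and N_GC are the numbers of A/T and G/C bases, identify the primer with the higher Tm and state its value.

Primer P1: A+T=3, G+C=14 → Tm = 2(3)+4(14) = 62°C
Primer P2: A+T=8, G+C=6 → Tm = 2(8)+4(6) = 40°C
62°C vs 40°C → primer P1 is higher.

Primer P1, 62°C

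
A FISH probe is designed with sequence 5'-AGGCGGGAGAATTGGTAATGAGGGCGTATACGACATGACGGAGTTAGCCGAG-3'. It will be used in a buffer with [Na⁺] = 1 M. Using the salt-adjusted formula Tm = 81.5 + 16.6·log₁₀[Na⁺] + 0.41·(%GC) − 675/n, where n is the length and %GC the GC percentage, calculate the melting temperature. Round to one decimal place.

Length n = 52. Base counts: G=21, C=7, T=9, A=15
G+C = 28, so %GC = 28/52 × 100 = 53.846%
Salt term: 16.6 × (0) = 0
GC term: 0.41 × 53.846 = 22.077; length term: −675/52 = −12.981
Tm = 81.5 + (0) + 22.077 − 12.981 = 90.596 → 90.6°C

90.6°C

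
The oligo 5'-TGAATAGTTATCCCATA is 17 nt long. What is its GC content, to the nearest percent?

29%

G=2, A=6, C=3, T=6
G+C = 2 + 3 = 5 out of 17 bases
%GC = 5/17 × 100 = 29.41% ≈ 29%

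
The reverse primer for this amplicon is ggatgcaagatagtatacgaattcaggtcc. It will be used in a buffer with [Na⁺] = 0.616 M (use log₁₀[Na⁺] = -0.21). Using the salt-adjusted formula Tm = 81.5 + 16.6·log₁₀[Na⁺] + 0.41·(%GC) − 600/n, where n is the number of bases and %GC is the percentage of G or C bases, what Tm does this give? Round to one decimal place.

Length n = 30. Counting bases: T=7, C=5, G=8, A=10
G+C = 13, so %GC = 13/30 × 100 = 43.333%
Salt term: 16.6 × (-0.21) = -3.486
GC term: 0.41 × 43.333 = 17.767; length term: −600/30 = −20
Tm = 81.5 + (-3.486) + 17.767 − 20 = 75.781 → 75.8°C

75.8°C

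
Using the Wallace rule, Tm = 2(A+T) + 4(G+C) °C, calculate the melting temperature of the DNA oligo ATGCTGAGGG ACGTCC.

Scanning the sequence gives C=4, G=6, T=3, A=3.
A+T = 6, G+C = 10
Tm = 4·10 + 2·6 = 40 + 12 = 52°C

52°C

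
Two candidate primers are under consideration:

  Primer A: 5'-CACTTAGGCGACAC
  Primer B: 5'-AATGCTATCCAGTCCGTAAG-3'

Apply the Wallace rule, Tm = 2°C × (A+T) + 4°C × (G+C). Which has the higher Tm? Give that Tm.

Primer B, 58°C

Primer A: A+T=6, G+C=8 → Tm = 2(6)+4(8) = 44°C
Primer B: A+T=11, G+C=9 → Tm = 2(11)+4(9) = 58°C
44°C vs 58°C → primer B is higher.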